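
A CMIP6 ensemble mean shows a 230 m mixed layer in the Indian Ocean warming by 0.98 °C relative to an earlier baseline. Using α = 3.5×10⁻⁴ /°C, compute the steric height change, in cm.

Δh = αΔT·H = 3.5×10⁻⁴ × 0.98 × 230 = 0.07889 m

about 7.9 cm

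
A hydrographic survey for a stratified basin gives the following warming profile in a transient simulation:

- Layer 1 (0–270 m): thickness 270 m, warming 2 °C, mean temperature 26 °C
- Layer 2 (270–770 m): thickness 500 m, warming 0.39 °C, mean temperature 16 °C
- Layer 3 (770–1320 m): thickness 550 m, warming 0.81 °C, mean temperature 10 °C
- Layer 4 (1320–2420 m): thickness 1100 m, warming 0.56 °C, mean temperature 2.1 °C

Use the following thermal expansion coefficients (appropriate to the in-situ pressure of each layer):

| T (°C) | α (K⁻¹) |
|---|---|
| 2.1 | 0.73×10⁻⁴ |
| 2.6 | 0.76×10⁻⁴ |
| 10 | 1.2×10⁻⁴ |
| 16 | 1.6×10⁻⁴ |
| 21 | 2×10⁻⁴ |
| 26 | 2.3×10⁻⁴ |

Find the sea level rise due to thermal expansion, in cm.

Layer 1 at 26 °C → α = 2.3×10⁻⁴ K⁻¹
Layer 2 at 16 °C → α = 1.6×10⁻⁴ K⁻¹
Layer 3 at 10 °C → α = 1.2×10⁻⁴ K⁻¹
Layer 4 at 2.1 °C → α = 0.73×10⁻⁴ K⁻¹
2 × 270 × 2.3×10⁻⁴ = 0.12420 m
500 × 0.39 × 1.6×10⁻⁴ = 0.03120 m
550 × 0.81 × 1.2×10⁻⁴ = 0.05346 m
1320–2420 m: 1100 × 0.73×10⁻⁴ × 0.56 = 0.044968 m
Δh = 0.12420 + 0.03120 + 0.05346 + 0.044968 = 0.253828 m

25.4 cm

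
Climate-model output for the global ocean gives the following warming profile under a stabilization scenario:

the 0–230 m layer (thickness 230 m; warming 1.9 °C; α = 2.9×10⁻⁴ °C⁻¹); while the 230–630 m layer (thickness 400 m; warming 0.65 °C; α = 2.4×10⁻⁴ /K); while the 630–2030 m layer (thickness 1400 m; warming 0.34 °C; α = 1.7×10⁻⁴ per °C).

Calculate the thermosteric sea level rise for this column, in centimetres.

Layer 1: 230 × 2.9×10⁻⁴ × 1.9 = 0.12673 m
Layer 2: 400 × 0.65 × 2.4×10⁻⁴ = 0.06240 m
Layer 3: 1.7×10⁻⁴ × 1400 × 0.34 = 0.08092 m
Δh = 0.12673 + 0.06240 + 0.08092 = 0.27005 m

Δh ≈ 27 cm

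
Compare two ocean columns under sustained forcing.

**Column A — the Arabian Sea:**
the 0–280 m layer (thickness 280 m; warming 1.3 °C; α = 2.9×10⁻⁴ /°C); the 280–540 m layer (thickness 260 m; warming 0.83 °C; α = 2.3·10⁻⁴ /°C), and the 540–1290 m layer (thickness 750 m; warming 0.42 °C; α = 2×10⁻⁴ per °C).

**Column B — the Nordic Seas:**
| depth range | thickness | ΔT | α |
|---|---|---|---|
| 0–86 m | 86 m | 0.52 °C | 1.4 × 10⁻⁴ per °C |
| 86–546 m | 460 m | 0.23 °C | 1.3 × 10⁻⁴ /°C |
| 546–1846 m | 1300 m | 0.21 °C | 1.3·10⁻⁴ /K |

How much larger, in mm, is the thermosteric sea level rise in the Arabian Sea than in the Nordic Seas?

A Layer 1: 1.3 × 2.9×10⁻⁴ × 280 = 0.10556 m
A 2.3×10⁻⁴ × 0.83 × 260 = 0.049634 m
A 540–1290 m: 2×10⁻⁴ × 750 × 0.42 = 0.06300 m
A total: 0.218194 m
B Layer 1: 86 × 0.52 × 1.4×10⁻⁴ = 0.0062608 m
B Layer 2: 0.23 × 460 × 1.3×10⁻⁴ = 0.013754 m
B 546–1846 m: 1300 × 1.3×10⁻⁴ × 0.21 = 0.03549 m
B total: 0.0555048 m
Difference: 0.218194 − 0.0555048 = 0.1626892 m

160 mm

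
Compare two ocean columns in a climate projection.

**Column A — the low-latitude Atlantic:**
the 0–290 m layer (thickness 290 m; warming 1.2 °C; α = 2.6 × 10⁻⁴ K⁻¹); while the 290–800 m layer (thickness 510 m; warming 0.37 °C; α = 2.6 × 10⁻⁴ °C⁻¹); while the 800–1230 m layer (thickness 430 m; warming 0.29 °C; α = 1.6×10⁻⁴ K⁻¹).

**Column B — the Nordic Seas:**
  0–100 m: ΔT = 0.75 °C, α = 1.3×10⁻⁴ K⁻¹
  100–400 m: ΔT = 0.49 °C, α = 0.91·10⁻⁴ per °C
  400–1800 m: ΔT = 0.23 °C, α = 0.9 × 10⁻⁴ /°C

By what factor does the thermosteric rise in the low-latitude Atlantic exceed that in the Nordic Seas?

a factor of 3.1

A 0–290 m: 2.6×10⁻⁴ × 1.2 × 290 = 0.09048 m
A 290–800 m: 510 × 2.6×10⁻⁴ × 0.37 = 0.049062 m
A Layer 3: 430 × 1.6×10⁻⁴ × 0.29 = 0.019952 m
A total: 0.159494 m
B Layer 1: 0.75 × 100 × 1.3×10⁻⁴ = 0.00975 m
B 0.91×10⁻⁴ × 0.49 × 300 = 0.013377 m
B Layer 3: 1400 × 0.23 × 0.9×10⁻⁴ = 0.02898 m
B total: 0.052107 m
Ratio: 0.159494 / 0.052107 ≈ 3.061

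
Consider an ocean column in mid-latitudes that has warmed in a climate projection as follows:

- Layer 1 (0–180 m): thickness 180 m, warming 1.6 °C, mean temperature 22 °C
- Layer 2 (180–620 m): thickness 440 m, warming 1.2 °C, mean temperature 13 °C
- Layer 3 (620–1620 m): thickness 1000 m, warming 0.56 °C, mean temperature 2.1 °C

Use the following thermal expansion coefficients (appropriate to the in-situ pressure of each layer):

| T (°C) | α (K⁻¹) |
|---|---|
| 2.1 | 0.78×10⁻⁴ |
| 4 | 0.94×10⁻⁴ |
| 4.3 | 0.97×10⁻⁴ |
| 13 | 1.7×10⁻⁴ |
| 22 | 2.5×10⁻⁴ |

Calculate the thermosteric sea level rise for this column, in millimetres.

Δh ≈ 210 mm

Layer 1 at 22 °C → α = 2.5×10⁻⁴ K⁻¹
Layer 2 at 13 °C → α = 1.7×10⁻⁴ K⁻¹
Layer 3 at 2.1 °C → α = 0.78×10⁻⁴ K⁻¹
180 × 2.5×10⁻⁴ × 1.6 = 0.07200 m
Layer 2: 1.2 × 1.7×10⁻⁴ × 440 = 0.08976 m
1000 × 0.56 × 0.78×10⁻⁴ = 0.04368 m
Δh = 0.07200 + 0.08976 + 0.04368 = 0.20544 m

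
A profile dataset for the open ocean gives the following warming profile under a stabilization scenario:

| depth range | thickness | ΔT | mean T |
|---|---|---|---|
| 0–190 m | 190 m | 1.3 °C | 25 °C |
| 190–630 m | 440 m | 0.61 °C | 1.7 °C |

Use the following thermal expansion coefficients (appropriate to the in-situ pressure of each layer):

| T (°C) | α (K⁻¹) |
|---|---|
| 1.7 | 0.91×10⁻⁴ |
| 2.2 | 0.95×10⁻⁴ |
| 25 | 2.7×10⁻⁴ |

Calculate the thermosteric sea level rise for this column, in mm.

Layer 1 at 25 °C → α = 2.7×10⁻⁴ K⁻¹
Layer 2 at 1.7 °C → α = 0.91×10⁻⁴ K⁻¹
1.3 × 190 × 2.7×10⁻⁴ = 0.06669 m
0.91×10⁻⁴ × 0.61 × 440 = 0.0244244 m
Δh = 0.06669 + 0.0244244 = 0.0911144 m

Δh = 91.1 mm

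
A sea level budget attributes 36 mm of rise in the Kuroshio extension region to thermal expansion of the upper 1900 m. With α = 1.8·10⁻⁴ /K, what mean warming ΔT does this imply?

ΔT = Δh/(αH) = 0.036 / (1.8×10⁻⁴ × 1900) ≈ 0.1053 K

0.105 K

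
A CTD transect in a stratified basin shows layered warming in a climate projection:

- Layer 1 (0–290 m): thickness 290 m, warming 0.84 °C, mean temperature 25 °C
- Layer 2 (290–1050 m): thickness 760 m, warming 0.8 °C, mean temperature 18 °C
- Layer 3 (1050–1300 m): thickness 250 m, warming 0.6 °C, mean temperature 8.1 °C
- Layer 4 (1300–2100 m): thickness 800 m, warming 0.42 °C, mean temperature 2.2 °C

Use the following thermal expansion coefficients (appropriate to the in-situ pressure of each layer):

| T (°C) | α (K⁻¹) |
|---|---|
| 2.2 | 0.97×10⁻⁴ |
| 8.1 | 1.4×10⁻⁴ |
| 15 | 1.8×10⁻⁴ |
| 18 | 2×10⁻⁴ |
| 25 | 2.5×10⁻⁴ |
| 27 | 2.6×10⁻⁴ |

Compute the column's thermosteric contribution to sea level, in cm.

Layer 1 at 25 °C → α = 2.5×10⁻⁴ K⁻¹
Layer 2 at 18 °C → α = 2×10⁻⁴ K⁻¹
Layer 3 at 8.1 °C → α = 1.4×10⁻⁴ K⁻¹
Layer 4 at 2.2 °C → α = 0.97×10⁻⁴ K⁻¹
Layer 1: 290 × 2.5×10⁻⁴ × 0.84 = 0.06090 m
Layer 2: 0.8 × 760 × 2×10⁻⁴ = 0.12160 m
Layer 3: 1.4×10⁻⁴ × 250 × 0.6 = 0.02100 m
1300–2100 m: 800 × 0.97×10⁻⁴ × 0.42 = 0.032592 m
Δh = 0.06090 + 0.12160 + 0.02100 + 0.032592 = 0.236092 m

about 24 cm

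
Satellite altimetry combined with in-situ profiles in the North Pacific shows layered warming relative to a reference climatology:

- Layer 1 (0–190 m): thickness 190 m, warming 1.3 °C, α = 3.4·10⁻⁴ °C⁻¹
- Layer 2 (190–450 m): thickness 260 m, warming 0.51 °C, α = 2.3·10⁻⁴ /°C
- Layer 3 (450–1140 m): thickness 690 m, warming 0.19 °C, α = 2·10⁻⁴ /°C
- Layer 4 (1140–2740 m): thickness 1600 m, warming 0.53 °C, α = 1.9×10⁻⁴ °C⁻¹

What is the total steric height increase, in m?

Δh ≈ 0.30 m

Layer 1: 3.4×10⁻⁴ × 190 × 1.3 = 0.08398 m
2.3×10⁻⁴ × 0.51 × 260 = 0.030498 m
690 × 2×10⁻⁴ × 0.19 = 0.02622 m
1.9×10⁻⁴ × 1600 × 0.53 = 0.16112 m
Δh = 0.08398 + 0.030498 + 0.02622 + 0.16112 = 0.301818 m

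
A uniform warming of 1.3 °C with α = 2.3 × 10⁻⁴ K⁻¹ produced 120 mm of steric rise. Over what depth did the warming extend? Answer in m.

H ≈ 401 m

H = Δh/(αΔT) = 0.12 / (2.3×10⁻⁴ × 1.3) ≈ 401.3 m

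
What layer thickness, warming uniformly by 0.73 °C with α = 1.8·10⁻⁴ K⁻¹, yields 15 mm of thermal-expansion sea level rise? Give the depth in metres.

114 m

H = Δh/(αΔT) = 0.015 / (1.8×10⁻⁴ × 0.73) ≈ 114.2 m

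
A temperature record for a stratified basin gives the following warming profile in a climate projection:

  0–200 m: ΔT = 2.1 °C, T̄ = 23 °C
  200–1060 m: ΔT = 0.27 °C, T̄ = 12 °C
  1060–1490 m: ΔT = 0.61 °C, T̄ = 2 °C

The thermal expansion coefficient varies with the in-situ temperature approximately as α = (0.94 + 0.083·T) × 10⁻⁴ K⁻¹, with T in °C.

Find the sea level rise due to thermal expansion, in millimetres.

Layer 1: α = (0.94 + 0.083×23)×10⁻⁴ = 2.849×10⁻⁴ K⁻¹
Layer 2: α = (0.94 + 0.083×12)×10⁻⁴ = 1.936×10⁻⁴ K⁻¹
Layer 3: α = (0.94 + 0.083×2)×10⁻⁴ = 1.106×10⁻⁴ K⁻¹
Layer 1: 2.849×10⁻⁴ × 2.1 × 200 = 0.119658 m
200–1060 m: 1.936×10⁻⁴ × 0.27 × 860 = 0.04495392 m
Layer 3: 430 × 1.106×10⁻⁴ × 0.61 = 0.02901038 m
Δh = 0.119658 + 0.04495392 + 0.02901038 = 0.1936223 m

190 mm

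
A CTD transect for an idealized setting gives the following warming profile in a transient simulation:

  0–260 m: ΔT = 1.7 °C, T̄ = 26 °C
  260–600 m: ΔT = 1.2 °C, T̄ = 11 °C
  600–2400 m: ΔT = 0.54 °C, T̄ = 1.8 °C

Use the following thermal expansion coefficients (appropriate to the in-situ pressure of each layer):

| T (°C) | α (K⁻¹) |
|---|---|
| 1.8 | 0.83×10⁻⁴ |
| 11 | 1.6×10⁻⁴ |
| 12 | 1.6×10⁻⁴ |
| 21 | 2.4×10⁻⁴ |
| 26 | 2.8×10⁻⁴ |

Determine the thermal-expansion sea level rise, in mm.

270 mm of thermosteric rise

Layer 1 at 26 °C → α = 2.8×10⁻⁴ K⁻¹
Layer 2 at 11 °C → α = 1.6×10⁻⁴ K⁻¹
Layer 3 at 1.8 °C → α = 0.83×10⁻⁴ K⁻¹
0–260 m: 1.7 × 2.8×10⁻⁴ × 260 = 0.12376 m
Layer 2: 1.2 × 340 × 1.6×10⁻⁴ = 0.06528 m
1800 × 0.83×10⁻⁴ × 0.54 = 0.080676 m
Δh = 0.12376 + 0.06528 + 0.080676 = 0.269716 m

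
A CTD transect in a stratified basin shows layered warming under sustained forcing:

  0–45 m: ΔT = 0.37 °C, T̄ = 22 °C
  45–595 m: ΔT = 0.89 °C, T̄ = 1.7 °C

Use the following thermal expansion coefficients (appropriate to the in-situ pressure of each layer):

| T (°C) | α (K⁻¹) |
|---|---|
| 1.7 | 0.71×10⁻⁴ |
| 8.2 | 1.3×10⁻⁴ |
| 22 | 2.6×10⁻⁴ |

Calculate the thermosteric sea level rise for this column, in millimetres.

39.1 mm

Layer 1 at 22 °C → α = 2.6×10⁻⁴ K⁻¹
Layer 2 at 1.7 °C → α = 0.71×10⁻⁴ K⁻¹
Layer 1: 0.37 × 45 × 2.6×10⁻⁴ = 0.004329 m
Layer 2: 0.71×10⁻⁴ × 550 × 0.89 = 0.0347545 m
Δh = 0.004329 + 0.0347545 = 0.0390835 m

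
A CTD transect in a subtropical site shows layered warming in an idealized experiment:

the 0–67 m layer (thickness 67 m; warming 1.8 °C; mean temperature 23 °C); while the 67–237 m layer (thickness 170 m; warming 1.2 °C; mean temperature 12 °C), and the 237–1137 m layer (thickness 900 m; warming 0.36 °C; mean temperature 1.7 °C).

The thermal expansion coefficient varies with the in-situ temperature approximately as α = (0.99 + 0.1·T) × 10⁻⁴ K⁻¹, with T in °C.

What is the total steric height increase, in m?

Δh ≈ 0.12 m

Layer 1: α = (0.99 + 0.1×23)×10⁻⁴ = 3.29×10⁻⁴ K⁻¹
Layer 2: α = (0.99 + 0.1×12)×10⁻⁴ = 2.19×10⁻⁴ K⁻¹
Layer 3: α = (0.99 + 0.1×1.7)×10⁻⁴ = 1.16×10⁻⁴ K⁻¹
0–67 m: 3.29×10⁻⁴ × 67 × 1.8 = 0.0396774 m
Layer 2: 1.2 × 2.19×10⁻⁴ × 170 = 0.044676 m
237–1137 m: 0.36 × 900 × 1.16×10⁻⁴ = 0.037584 m
Δh = 0.0396774 + 0.044676 + 0.037584 = 0.1219374 m ≈ 0.12 m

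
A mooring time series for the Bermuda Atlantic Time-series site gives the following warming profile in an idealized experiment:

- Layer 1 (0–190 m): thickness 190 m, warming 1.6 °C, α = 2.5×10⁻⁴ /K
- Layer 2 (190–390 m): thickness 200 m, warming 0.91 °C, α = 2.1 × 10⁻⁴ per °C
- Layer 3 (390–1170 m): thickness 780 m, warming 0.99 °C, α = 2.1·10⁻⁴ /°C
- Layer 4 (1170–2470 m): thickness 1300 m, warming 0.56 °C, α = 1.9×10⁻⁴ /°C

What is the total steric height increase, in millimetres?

Δh ≈ 410 mm

Layer 1: 1.6 × 2.5×10⁻⁴ × 190 = 0.07600 m
Layer 2: 2.1×10⁻⁴ × 0.91 × 200 = 0.03822 m
390–1170 m: 2.1×10⁻⁴ × 0.99 × 780 = 0.162162 m
0.56 × 1300 × 1.9×10⁻⁴ = 0.13832 m
Δh = 0.07600 + 0.03822 + 0.162162 + 0.13832 = 0.414702 m ≈ 410 mm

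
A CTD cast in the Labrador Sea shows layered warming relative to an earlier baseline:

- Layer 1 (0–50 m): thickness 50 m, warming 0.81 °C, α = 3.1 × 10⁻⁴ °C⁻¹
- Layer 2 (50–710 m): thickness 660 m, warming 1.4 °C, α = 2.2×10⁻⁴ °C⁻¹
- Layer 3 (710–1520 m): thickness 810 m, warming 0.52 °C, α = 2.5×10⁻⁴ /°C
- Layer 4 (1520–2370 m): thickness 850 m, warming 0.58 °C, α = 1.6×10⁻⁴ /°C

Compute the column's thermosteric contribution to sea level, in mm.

about 400 mm

Layer 1: 50 × 3.1×10⁻⁴ × 0.81 = 0.012555 m
50–710 m: 2.2×10⁻⁴ × 1.4 × 660 = 0.20328 m
Layer 3: 0.52 × 2.5×10⁻⁴ × 810 = 0.10530 m
850 × 1.6×10⁻⁴ × 0.58 = 0.07888 m
Δh = 0.012555 + 0.20328 + 0.10530 + 0.07888 = 0.400015 m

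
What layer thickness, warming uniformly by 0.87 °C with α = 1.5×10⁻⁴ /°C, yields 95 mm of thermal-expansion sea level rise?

H = Δh/(αΔT) = 0.095 / (1.5×10⁻⁴ × 0.87) ≈ 728.0 m

730 m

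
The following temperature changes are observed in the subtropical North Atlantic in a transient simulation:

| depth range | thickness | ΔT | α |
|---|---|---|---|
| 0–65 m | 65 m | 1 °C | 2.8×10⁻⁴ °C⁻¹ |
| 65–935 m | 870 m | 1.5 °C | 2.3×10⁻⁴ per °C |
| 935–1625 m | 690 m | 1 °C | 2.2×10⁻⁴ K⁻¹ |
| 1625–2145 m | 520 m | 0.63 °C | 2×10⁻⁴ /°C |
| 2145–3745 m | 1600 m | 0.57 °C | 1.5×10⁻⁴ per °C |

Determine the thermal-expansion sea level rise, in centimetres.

67.2 cm

1 × 2.8×10⁻⁴ × 65 = 0.01820 m
65–935 m: 1.5 × 2.3×10⁻⁴ × 870 = 0.30015 m
935–1625 m: 690 × 1 × 2.2×10⁻⁴ = 0.15180 m
Layer 4: 2×10⁻⁴ × 0.63 × 520 = 0.06552 m
0.57 × 1600 × 1.5×10⁻⁴ = 0.13680 m
Δh = 0.01820 + 0.30015 + 0.15180 + 0.06552 + 0.13680 = 0.67247 m ≈ 67.2 cm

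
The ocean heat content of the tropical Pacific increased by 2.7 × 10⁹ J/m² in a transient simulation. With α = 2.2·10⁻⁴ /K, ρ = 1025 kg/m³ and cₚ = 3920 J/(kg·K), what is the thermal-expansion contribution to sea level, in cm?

Δh = αQ/(ρcₚ) = 2.2×10⁻⁴ × 2.7×10⁹ / (1025 × 3920) ≈ 0.14783 m

Δh = 14.8 cm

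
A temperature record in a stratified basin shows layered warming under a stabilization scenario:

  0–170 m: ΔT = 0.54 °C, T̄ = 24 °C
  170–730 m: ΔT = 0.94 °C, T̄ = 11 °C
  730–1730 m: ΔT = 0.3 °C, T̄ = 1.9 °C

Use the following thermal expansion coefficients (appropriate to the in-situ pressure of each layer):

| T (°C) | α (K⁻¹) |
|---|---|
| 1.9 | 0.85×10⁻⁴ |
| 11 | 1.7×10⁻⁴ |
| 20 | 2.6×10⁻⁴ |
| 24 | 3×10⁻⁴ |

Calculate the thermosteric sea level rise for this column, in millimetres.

Δh = 143 mm

Layer 1 at 24 °C → α = 3×10⁻⁴ K⁻¹
Layer 2 at 11 °C → α = 1.7×10⁻⁴ K⁻¹
Layer 3 at 1.9 °C → α = 0.85×10⁻⁴ K⁻¹
3×10⁻⁴ × 0.54 × 170 = 0.02754 m
0.94 × 560 × 1.7×10⁻⁴ = 0.089488 m
Layer 3: 0.3 × 0.85×10⁻⁴ × 1000 = 0.02550 m
Δh = 0.02754 + 0.089488 + 0.02550 = 0.142528 m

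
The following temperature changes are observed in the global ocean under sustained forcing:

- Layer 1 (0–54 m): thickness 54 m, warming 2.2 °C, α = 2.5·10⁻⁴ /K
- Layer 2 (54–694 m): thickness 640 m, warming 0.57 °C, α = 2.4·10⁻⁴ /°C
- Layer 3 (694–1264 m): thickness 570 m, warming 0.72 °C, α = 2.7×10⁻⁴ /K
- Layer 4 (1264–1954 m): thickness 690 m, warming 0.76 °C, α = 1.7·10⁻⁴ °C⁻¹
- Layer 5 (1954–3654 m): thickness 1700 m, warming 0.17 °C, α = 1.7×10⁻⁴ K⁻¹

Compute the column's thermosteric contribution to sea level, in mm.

Layer 1: 54 × 2.2 × 2.5×10⁻⁴ = 0.02970 m
54–694 m: 640 × 2.4×10⁻⁴ × 0.57 = 0.087552 m
Layer 3: 2.7×10⁻⁴ × 0.72 × 570 = 0.110808 m
0.76 × 690 × 1.7×10⁻⁴ = 0.089148 m
1954–3654 m: 1.7×10⁻⁴ × 0.17 × 1700 = 0.04913 m
Δh = 0.02970 + 0.087552 + 0.110808 + 0.089148 + 0.04913 = 0.366338 m

366 mm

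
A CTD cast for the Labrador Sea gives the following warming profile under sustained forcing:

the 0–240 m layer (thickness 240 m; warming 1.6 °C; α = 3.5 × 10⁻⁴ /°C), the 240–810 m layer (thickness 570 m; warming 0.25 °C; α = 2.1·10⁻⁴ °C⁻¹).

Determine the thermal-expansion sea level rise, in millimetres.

Layer 1: 3.5×10⁻⁴ × 240 × 1.6 = 0.13440 m
Layer 2: 570 × 2.1×10⁻⁴ × 0.25 = 0.029925 m
Δh = 0.13440 + 0.029925 = 0.164325 m

160 mm of thermosteric rise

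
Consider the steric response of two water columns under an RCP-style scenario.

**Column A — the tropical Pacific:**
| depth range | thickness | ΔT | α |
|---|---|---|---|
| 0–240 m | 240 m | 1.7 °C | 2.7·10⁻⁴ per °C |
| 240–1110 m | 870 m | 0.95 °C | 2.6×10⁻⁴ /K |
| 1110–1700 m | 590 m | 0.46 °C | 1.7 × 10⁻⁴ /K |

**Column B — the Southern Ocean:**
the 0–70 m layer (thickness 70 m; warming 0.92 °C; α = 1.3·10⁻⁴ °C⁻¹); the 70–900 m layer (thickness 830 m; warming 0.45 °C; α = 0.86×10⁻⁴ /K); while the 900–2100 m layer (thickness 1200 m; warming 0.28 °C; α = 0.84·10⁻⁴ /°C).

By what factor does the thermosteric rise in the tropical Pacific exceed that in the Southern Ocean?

A 1.7 × 2.7×10⁻⁴ × 240 = 0.11016 m
A 870 × 0.95 × 2.6×10⁻⁴ = 0.21489 m
A 1110–1700 m: 0.46 × 590 × 1.7×10⁻⁴ = 0.046138 m
A total: 0.371188 m
B 0–70 m: 70 × 0.92 × 1.3×10⁻⁴ = 0.008372 m
B Layer 2: 830 × 0.86×10⁻⁴ × 0.45 = 0.032121 m
B 1200 × 0.84×10⁻⁴ × 0.28 = 0.028224 m
B total: 0.068717 m
Ratio: 0.371188 / 0.068717 ≈ 5.402

≈ 5.40×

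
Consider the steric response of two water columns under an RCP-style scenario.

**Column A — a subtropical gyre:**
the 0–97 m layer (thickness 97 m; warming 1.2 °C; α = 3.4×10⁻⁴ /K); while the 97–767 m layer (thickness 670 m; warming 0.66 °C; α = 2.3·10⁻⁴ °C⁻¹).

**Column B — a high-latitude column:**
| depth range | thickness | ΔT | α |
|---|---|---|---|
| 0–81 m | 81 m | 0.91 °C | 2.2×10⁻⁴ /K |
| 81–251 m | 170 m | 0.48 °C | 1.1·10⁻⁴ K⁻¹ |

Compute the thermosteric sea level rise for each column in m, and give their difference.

Δh_A ≈ 0.14 m, Δh_B ≈ 0.025 m; difference ≈ 0.12 m

A Layer 1: 3.4×10⁻⁴ × 1.2 × 97 = 0.039576 m
A Layer 2: 0.66 × 670 × 2.3×10⁻⁴ = 0.101706 m
A total: 0.141282 m
B 0–81 m: 2.2×10⁻⁴ × 81 × 0.91 = 0.0162162 m
B 0.48 × 170 × 1.1×10⁻⁴ = 0.008976 m
B total: 0.0251922 m
Difference: 0.141282 − 0.0251922 = 0.1160898 m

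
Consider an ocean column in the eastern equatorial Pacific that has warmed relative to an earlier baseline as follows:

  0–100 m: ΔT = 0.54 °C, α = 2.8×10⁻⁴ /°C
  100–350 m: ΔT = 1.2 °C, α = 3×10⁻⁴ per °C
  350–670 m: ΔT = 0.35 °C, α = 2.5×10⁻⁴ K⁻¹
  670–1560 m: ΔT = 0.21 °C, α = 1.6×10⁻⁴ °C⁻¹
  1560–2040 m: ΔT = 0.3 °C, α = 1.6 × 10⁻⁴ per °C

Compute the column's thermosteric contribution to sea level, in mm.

Δh ≈ 186 mm

Layer 1: 100 × 0.54 × 2.8×10⁻⁴ = 0.01512 m
100–350 m: 1.2 × 3×10⁻⁴ × 250 = 0.09000 m
2.5×10⁻⁴ × 0.35 × 320 = 0.02800 m
0.21 × 1.6×10⁻⁴ × 890 = 0.029904 m
1560–2040 m: 0.3 × 480 × 1.6×10⁻⁴ = 0.02304 m
Δh = 0.01512 + 0.09000 + 0.02800 + 0.029904 + 0.02304 = 0.186064 m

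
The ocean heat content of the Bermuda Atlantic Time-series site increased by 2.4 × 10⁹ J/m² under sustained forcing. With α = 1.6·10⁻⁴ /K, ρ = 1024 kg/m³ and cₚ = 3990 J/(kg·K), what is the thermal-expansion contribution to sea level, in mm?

94.0 mm

Δh = αQ/(ρcₚ) = 1.6×10⁻⁴ × 2.4×10⁹ / (1024 × 3990) ≈ 0.093985 m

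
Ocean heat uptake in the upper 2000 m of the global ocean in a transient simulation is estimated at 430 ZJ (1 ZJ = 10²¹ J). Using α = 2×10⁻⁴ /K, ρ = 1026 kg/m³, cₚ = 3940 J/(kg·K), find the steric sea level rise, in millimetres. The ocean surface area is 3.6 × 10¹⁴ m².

Per unit area: Q = 430×10²¹ / (3.6×10¹⁴) ≈ 1.194×10⁹ J/m²
Δh = αQ/(ρcₚ) = 2×10⁻⁴ × 1.194×10⁹ / (1026 × 3940) ≈ 0.059073 m

Δh ≈ 59.1 mm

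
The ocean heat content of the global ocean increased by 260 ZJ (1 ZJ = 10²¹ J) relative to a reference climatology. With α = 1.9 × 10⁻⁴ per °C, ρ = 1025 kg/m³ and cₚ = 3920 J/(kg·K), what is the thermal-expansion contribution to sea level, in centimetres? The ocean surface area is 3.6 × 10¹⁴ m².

Per unit area: Q = 260×10²¹ / (3.6×10¹⁴) ≈ 7.222×10⁸ J/m²
Δh = αQ/(ρcₚ) = 1.9×10⁻⁴ × 7.222×10⁸ / (1025 × 3920) ≈ 0.034151 m

about 3.42 cm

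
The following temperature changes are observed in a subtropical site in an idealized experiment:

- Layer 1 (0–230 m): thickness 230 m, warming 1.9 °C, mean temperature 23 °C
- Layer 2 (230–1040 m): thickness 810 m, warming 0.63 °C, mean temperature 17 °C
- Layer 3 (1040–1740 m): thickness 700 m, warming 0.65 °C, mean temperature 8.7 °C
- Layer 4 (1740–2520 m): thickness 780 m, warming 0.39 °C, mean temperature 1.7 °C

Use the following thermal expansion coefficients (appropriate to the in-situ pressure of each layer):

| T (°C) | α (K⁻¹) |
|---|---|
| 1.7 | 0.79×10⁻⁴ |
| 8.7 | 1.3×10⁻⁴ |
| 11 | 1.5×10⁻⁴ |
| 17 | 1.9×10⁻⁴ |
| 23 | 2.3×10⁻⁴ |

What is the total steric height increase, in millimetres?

Layer 1 at 23 °C → α = 2.3×10⁻⁴ K⁻¹
Layer 2 at 17 °C → α = 1.9×10⁻⁴ K⁻¹
Layer 3 at 8.7 °C → α = 1.3×10⁻⁴ K⁻¹
Layer 4 at 1.7 °C → α = 0.79×10⁻⁴ K⁻¹
230 × 2.3×10⁻⁴ × 1.9 = 0.10051 m
230–1040 m: 1.9×10⁻⁴ × 810 × 0.63 = 0.096957 m
1040–1740 m: 0.65 × 700 × 1.3×10⁻⁴ = 0.05915 m
780 × 0.79×10⁻⁴ × 0.39 = 0.0240318 m
Δh = 0.10051 + 0.096957 + 0.05915 + 0.0240318 = 0.2806488 m ≈ 281 mm

281 mm of thermosteric rise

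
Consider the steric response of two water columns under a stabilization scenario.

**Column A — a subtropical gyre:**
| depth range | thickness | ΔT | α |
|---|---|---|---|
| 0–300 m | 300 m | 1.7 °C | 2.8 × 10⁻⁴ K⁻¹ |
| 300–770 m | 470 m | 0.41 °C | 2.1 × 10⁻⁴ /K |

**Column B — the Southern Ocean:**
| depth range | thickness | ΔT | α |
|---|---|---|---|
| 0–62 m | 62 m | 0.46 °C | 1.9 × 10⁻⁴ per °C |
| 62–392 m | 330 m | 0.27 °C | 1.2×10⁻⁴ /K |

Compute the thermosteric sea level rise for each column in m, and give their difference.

Δh_A ≈ 0.183 m, Δh_B ≈ 0.0161 m; difference ≈ 0.167 m

A 0–300 m: 2.8×10⁻⁴ × 300 × 1.7 = 0.14280 m
A 300–770 m: 470 × 2.1×10⁻⁴ × 0.41 = 0.040467 m
A total: 0.183267 m
B 1.9×10⁻⁴ × 62 × 0.46 = 0.0054188 m
B Layer 2: 330 × 1.2×10⁻⁴ × 0.27 = 0.010692 m
B total: 0.0161108 m
Difference: 0.183267 − 0.0161108 = 0.1671562 m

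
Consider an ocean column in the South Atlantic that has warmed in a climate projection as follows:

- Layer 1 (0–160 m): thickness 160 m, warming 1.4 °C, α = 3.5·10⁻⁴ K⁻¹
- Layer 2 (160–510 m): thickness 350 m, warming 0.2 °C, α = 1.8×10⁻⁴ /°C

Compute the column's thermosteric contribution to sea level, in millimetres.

3.5×10⁻⁴ × 1.4 × 160 = 0.07840 m
350 × 1.8×10⁻⁴ × 0.2 = 0.01260 m
Δh = 0.07840 + 0.01260 = 0.09100 m

91.0 mm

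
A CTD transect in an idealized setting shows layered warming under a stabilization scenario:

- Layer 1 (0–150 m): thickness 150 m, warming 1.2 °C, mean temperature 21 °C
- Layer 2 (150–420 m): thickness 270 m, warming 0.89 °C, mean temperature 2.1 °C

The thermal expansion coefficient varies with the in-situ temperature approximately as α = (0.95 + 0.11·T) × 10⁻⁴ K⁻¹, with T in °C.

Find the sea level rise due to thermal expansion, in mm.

about 87.1 mm

Layer 1: α = (0.95 + 0.11×21)×10⁻⁴ = 3.26×10⁻⁴ K⁻¹
Layer 2: α = (0.95 + 0.11×2.1)×10⁻⁴ = 1.181×10⁻⁴ K⁻¹
1.2 × 3.26×10⁻⁴ × 150 = 0.05868 m
1.181×10⁻⁴ × 0.89 × 270 = 0.02837943 m
Δh = 0.05868 + 0.02837943 = 0.08705943 m ≈ 87.1 mm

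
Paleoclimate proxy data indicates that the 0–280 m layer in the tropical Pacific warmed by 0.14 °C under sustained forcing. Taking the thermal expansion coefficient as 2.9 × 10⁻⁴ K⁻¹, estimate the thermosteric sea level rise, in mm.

about 11.4 mm

Δh = αΔT·H = 2.9×10⁻⁴ × 0.14 × 280 = 0.011368 m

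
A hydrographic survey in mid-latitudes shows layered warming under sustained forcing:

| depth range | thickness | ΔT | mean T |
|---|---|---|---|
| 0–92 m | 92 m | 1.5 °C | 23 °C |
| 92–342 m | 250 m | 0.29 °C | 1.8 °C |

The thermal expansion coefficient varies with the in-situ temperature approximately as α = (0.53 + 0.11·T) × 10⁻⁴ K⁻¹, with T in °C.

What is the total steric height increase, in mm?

Layer 1: α = (0.53 + 0.11×23)×10⁻⁴ = 3.06×10⁻⁴ K⁻¹
Layer 2: α = (0.53 + 0.11×1.8)×10⁻⁴ = 0.728×10⁻⁴ K⁻¹
0–92 m: 92 × 1.5 × 3.06×10⁻⁴ = 0.042228 m
Layer 2: 250 × 0.29 × 0.728×10⁻⁴ = 0.005278 m
Δh = 0.042228 + 0.005278 = 0.047506 m

Δh = 47.5 mm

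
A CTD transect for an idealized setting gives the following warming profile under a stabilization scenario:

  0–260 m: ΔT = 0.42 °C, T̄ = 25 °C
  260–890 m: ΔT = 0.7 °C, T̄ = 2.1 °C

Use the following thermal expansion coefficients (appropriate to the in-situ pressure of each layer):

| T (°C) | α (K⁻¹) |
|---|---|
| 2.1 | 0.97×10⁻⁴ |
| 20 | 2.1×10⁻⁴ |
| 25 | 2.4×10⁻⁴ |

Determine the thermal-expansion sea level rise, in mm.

69.0 mm of thermosteric rise

Layer 1 at 25 °C → α = 2.4×10⁻⁴ K⁻¹
Layer 2 at 2.1 °C → α = 0.97×10⁻⁴ K⁻¹
Layer 1: 0.42 × 260 × 2.4×10⁻⁴ = 0.026208 m
0.7 × 0.97×10⁻⁴ × 630 = 0.042777 m
Δh = 0.026208 + 0.042777 = 0.068985 m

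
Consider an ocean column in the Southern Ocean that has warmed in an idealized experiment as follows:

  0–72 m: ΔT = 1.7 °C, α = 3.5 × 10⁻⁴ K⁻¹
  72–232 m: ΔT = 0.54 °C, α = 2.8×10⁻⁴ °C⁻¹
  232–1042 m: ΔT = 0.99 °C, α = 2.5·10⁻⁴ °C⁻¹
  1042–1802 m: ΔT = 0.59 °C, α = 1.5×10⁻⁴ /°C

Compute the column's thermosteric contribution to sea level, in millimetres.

Δh = 335 mm

3.5×10⁻⁴ × 72 × 1.7 = 0.04284 m
Layer 2: 160 × 0.54 × 2.8×10⁻⁴ = 0.024192 m
0.99 × 810 × 2.5×10⁻⁴ = 0.200475 m
1.5×10⁻⁴ × 0.59 × 760 = 0.06726 m
Δh = 0.04284 + 0.024192 + 0.200475 + 0.06726 = 0.334767 m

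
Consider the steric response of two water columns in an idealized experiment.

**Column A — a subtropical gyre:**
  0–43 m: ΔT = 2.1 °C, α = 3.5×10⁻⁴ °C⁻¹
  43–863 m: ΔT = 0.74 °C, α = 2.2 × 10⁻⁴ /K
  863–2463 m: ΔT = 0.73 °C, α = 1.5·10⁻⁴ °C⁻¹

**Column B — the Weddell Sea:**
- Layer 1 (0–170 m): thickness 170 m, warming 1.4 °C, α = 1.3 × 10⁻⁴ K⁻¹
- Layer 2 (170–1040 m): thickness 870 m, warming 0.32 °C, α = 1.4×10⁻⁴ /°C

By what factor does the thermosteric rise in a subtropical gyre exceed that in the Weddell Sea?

A 0–43 m: 3.5×10⁻⁴ × 2.1 × 43 = 0.031605 m
A 2.2×10⁻⁴ × 820 × 0.74 = 0.133496 m
A Layer 3: 0.73 × 1.5×10⁻⁴ × 1600 = 0.17520 m
A total: 0.340301 m
B 1.4 × 170 × 1.3×10⁻⁴ = 0.03094 m
B 0.32 × 870 × 1.4×10⁻⁴ = 0.038976 m
B total: 0.069916 m
Ratio: 0.340301 / 0.069916 ≈ 4.867

4.87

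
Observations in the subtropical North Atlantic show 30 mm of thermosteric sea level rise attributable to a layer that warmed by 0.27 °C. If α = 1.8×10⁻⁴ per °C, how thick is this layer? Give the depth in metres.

H = Δh/(αΔT) = 0.03 / (1.8×10⁻⁴ × 0.27) ≈ 617.3 m

617 m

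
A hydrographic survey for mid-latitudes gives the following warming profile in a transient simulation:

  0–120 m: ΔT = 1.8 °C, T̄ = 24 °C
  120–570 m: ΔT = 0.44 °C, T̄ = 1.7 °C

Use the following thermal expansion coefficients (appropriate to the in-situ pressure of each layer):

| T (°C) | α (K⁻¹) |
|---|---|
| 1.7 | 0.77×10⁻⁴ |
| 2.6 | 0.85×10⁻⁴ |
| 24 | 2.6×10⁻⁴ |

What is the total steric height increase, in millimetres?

Layer 1 at 24 °C → α = 2.6×10⁻⁴ K⁻¹
Layer 2 at 1.7 °C → α = 0.77×10⁻⁴ K⁻¹
120 × 1.8 × 2.6×10⁻⁴ = 0.05616 m
450 × 0.44 × 0.77×10⁻⁴ = 0.015246 m
Δh = 0.05616 + 0.015246 = 0.071406 m

Δh = 71.4 mm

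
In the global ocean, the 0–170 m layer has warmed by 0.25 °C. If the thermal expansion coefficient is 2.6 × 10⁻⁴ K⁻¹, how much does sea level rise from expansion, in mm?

11.1 mm

Δh = αΔT·H = 2.6×10⁻⁴ × 0.25 × 170 = 0.01105 m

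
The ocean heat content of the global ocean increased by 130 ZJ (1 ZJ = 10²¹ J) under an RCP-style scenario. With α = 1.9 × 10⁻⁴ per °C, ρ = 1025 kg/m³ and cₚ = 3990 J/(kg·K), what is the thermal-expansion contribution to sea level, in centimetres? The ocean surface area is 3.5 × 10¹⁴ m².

Per unit area: Q = 130×10²¹ / (3.5×10¹⁴) ≈ 3.714×10⁸ J/m²
Δh = αQ/(ρcₚ) = 1.9×10⁻⁴ × 3.714×10⁸ / (1025 × 3990) ≈ 0.017254 m

1.73 cm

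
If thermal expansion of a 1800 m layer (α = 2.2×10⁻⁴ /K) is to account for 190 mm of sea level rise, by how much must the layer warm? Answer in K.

0.48 K

ΔT = Δh/(αH) = 0.19 / (2.2×10⁻⁴ × 1800) ≈ 0.4798 K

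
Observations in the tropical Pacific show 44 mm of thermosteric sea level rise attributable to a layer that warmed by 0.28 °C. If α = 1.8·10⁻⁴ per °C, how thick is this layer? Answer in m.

H = Δh/(αΔT) = 0.044 / (1.8×10⁻⁴ × 0.28) ≈ 873.0 m

about 873 m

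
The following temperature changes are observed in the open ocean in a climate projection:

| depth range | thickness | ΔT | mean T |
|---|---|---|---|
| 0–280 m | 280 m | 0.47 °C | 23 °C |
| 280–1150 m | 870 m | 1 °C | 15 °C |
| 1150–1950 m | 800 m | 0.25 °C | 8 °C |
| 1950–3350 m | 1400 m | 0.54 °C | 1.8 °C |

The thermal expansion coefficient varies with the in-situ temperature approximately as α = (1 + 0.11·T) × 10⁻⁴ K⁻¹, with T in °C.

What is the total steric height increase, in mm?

Layer 1: α = (1 + 0.11×23)×10⁻⁴ = 3.53×10⁻⁴ K⁻¹
Layer 2: α = (1 + 0.11×15)×10⁻⁴ = 2.65×10⁻⁴ K⁻¹
Layer 3: α = (1 + 0.11×8)×10⁻⁴ = 1.88×10⁻⁴ K⁻¹
Layer 4: α = (1 + 0.11×1.8)×10⁻⁴ = 1.198×10⁻⁴ K⁻¹
0.47 × 3.53×10⁻⁴ × 280 = 0.0464548 m
280–1150 m: 2.65×10⁻⁴ × 870 × 1 = 0.23055 m
800 × 0.25 × 1.88×10⁻⁴ = 0.03760 m
1950–3350 m: 1400 × 0.54 × 1.198×10⁻⁴ = 0.0905688 m
Δh = 0.0464548 + 0.23055 + 0.03760 + 0.0905688 = 0.4051736 m

Δh = 405 mm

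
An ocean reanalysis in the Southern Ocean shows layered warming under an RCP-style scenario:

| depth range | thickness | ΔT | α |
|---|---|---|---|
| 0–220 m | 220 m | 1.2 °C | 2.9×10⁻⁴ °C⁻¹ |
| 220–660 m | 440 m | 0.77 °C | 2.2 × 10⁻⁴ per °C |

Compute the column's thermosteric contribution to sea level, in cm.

about 15.1 cm

Layer 1: 220 × 2.9×10⁻⁴ × 1.2 = 0.07656 m
220–660 m: 440 × 2.2×10⁻⁴ × 0.77 = 0.074536 m
Δh = 0.07656 + 0.074536 = 0.151096 m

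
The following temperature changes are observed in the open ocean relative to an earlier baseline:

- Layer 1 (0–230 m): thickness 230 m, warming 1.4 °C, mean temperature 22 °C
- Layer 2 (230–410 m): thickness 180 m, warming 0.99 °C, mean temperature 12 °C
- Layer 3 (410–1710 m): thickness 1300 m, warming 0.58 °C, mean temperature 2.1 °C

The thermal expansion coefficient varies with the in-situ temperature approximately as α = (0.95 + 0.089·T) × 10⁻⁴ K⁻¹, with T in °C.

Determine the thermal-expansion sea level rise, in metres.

Layer 1: α = (0.95 + 0.089×22)×10⁻⁴ = 2.908×10⁻⁴ K⁻¹
Layer 2: α = (0.95 + 0.089×12)×10⁻⁴ = 2.018×10⁻⁴ K⁻¹
Layer 3: α = (0.95 + 0.089×2.1)×10⁻⁴ = 1.1369×10⁻⁴ K⁻¹
Layer 1: 230 × 2.908×10⁻⁴ × 1.4 = 0.0936376 m
2.018×10⁻⁴ × 0.99 × 180 = 0.03596076 m
410–1710 m: 0.58 × 1.1369×10⁻⁴ × 1300 = 0.08572226 m
Δh = 0.0936376 + 0.03596076 + 0.08572226 = 0.21532062 m

Δh = 0.215 m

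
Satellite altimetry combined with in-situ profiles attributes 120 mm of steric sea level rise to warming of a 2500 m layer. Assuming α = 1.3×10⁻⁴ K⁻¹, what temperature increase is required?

ΔT = Δh/(αH) = 0.12 / (1.3×10⁻⁴ × 2500) ≈ 0.3692 °C

ΔT ≈ 0.369 °C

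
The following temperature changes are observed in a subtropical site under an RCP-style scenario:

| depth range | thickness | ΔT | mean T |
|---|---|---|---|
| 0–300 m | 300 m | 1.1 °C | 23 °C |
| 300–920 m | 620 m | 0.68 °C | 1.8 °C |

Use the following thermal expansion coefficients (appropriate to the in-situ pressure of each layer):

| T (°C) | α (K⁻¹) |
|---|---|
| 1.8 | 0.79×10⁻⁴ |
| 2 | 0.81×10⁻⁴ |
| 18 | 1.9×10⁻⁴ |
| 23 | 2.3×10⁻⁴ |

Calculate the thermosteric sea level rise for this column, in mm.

Δh = 109 mm

Layer 1 at 23 °C → α = 2.3×10⁻⁴ K⁻¹
Layer 2 at 1.8 °C → α = 0.79×10⁻⁴ K⁻¹
1.1 × 300 × 2.3×10⁻⁴ = 0.07590 m
0.79×10⁻⁴ × 0.68 × 620 = 0.0333064 m
Δh = 0.07590 + 0.0333064 = 0.1092064 m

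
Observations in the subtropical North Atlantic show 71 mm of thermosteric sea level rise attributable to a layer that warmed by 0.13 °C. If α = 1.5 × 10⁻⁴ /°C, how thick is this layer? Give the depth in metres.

H = Δh/(αΔT) = 0.071 / (1.5×10⁻⁴ × 0.13) ≈ 3641 m

H ≈ 3640 m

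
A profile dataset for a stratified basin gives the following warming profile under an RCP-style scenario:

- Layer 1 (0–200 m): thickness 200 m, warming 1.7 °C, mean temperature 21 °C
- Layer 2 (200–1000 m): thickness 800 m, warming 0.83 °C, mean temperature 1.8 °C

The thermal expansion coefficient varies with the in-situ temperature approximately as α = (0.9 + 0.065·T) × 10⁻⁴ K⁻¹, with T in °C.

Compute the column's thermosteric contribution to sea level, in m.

about 0.145 m

Layer 1: α = (0.9 + 0.065×21)×10⁻⁴ = 2.265×10⁻⁴ K⁻¹
Layer 2: α = (0.9 + 0.065×1.8)×10⁻⁴ = 1.017×10⁻⁴ K⁻¹
Layer 1: 200 × 2.265×10⁻⁴ × 1.7 = 0.07701 m
0.83 × 800 × 1.017×10⁻⁴ = 0.0675288 m
Δh = 0.07701 + 0.0675288 = 0.1445388 m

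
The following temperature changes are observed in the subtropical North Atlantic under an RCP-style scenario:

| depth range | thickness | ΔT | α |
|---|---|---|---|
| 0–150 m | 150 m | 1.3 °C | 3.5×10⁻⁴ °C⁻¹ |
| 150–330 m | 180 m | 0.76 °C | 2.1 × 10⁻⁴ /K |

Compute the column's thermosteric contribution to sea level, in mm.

97.0 mm of thermosteric rise

3.5×10⁻⁴ × 1.3 × 150 = 0.06825 m
150–330 m: 0.76 × 180 × 2.1×10⁻⁴ = 0.028728 m
Δh = 0.06825 + 0.028728 = 0.096978 m ≈ 97.0 mm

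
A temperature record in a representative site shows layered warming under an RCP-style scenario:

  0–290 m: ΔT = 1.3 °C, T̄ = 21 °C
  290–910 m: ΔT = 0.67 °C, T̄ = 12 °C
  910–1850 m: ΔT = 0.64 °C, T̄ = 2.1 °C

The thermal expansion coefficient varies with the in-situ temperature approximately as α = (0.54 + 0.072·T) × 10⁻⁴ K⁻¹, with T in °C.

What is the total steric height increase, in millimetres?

Layer 1: α = (0.54 + 0.072×21)×10⁻⁴ = 2.052×10⁻⁴ K⁻¹
Layer 2: α = (0.54 + 0.072×12)×10⁻⁴ = 1.404×10⁻⁴ K⁻¹
Layer 3: α = (0.54 + 0.072×2.1)×10⁻⁴ = 0.6912×10⁻⁴ K⁻¹
0–290 m: 2.052×10⁻⁴ × 290 × 1.3 = 0.0773604 m
Layer 2: 620 × 0.67 × 1.404×10⁻⁴ = 0.05832216 m
940 × 0.6912×10⁻⁴ × 0.64 = 0.041582592 m
Δh = 0.0773604 + 0.05832216 + 0.041582592 = 0.177265152 m ≈ 177 mm

177 mm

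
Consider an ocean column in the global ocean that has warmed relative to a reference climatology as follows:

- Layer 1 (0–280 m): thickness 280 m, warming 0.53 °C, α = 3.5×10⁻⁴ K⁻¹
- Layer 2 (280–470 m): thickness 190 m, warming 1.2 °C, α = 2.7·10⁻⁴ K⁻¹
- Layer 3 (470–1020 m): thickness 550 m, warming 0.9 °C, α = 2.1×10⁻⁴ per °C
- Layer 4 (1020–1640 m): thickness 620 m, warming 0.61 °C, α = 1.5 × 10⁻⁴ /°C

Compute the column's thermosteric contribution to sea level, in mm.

270 mm

0.53 × 3.5×10⁻⁴ × 280 = 0.05194 m
Layer 2: 2.7×10⁻⁴ × 1.2 × 190 = 0.06156 m
470–1020 m: 2.1×10⁻⁴ × 550 × 0.9 = 0.10395 m
1020–1640 m: 0.61 × 1.5×10⁻⁴ × 620 = 0.05673 m
Δh = 0.05194 + 0.06156 + 0.10395 + 0.05673 = 0.27418 m ≈ 270 mm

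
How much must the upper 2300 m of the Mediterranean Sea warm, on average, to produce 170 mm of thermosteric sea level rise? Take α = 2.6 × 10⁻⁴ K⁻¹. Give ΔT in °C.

about 0.284 °C

ΔT = Δh/(αH) = 0.17 / (2.6×10⁻⁴ × 2300) ≈ 0.2843 °C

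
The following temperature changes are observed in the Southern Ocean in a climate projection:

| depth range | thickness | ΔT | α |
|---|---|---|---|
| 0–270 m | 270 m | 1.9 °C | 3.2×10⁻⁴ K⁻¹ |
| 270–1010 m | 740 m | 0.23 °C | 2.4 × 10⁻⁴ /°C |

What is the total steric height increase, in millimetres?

Δh ≈ 210 mm

270 × 1.9 × 3.2×10⁻⁴ = 0.16416 m
Layer 2: 0.23 × 740 × 2.4×10⁻⁴ = 0.040848 m
Δh = 0.16416 + 0.040848 = 0.205008 m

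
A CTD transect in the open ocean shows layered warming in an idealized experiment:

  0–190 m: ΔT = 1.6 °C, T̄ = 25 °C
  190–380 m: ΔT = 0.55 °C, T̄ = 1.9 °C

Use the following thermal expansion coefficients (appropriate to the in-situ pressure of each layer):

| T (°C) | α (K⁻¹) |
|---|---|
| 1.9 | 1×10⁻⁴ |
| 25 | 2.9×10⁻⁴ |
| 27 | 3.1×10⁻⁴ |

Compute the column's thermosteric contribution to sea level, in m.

Layer 1 at 25 °C → α = 2.9×10⁻⁴ K⁻¹
Layer 2 at 1.9 °C → α = 1×10⁻⁴ K⁻¹
0–190 m: 190 × 2.9×10⁻⁴ × 1.6 = 0.08816 m
Layer 2: 190 × 1×10⁻⁴ × 0.55 = 0.01045 m
Δh = 0.08816 + 0.01045 = 0.09861 m

0.0986 m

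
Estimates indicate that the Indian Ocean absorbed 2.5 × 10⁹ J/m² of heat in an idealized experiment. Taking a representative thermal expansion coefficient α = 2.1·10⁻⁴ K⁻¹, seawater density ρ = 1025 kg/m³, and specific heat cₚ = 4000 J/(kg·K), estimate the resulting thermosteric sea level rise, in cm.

Δh ≈ 12.8 cm

Δh = αQ/(ρcₚ) = 2.1×10⁻⁴ × 2.5×10⁹ / (1025 × 4000) ≈ 0.12805 m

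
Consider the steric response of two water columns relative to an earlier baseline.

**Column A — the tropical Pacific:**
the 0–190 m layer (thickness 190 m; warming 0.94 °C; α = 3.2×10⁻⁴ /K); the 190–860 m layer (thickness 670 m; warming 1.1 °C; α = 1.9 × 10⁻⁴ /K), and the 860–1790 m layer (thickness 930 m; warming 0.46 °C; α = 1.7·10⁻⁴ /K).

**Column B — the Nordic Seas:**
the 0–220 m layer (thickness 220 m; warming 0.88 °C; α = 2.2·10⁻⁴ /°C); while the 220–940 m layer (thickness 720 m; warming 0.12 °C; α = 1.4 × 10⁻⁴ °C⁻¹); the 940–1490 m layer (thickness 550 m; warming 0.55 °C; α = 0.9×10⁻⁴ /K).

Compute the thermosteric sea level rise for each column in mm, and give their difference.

A: 270 mm; B: 82 mm; difference 190 mm

A 0–190 m: 0.94 × 3.2×10⁻⁴ × 190 = 0.057152 m
A 1.9×10⁻⁴ × 670 × 1.1 = 0.14003 m
A Layer 3: 930 × 1.7×10⁻⁴ × 0.46 = 0.072726 m
A total: 0.269908 m
B Layer 1: 2.2×10⁻⁴ × 0.88 × 220 = 0.042592 m
B Layer 2: 1.4×10⁻⁴ × 0.12 × 720 = 0.012096 m
B 550 × 0.9×10⁻⁴ × 0.55 = 0.027225 m
B total: 0.081913 m
Difference: 0.269908 − 0.081913 = 0.187995 m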